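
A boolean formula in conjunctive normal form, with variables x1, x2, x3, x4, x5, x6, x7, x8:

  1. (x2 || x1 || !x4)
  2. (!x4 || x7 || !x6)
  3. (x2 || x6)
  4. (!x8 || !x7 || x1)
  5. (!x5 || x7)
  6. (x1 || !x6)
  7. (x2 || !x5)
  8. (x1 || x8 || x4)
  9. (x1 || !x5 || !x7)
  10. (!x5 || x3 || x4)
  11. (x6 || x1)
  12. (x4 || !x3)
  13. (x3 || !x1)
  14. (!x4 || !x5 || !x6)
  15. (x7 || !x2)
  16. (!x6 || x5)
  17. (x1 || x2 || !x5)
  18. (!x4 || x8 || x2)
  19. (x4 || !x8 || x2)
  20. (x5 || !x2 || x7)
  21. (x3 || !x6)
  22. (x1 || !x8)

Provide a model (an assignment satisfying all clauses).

Try x1 = True.
  then x3 is forced to True.
  then x4 is forced to True.
For the remaining variables, x2 = True, x5 = True, x6 = False, x7 = True, x8 = True works.

x1 = T, x2 = T, x3 = T, x4 = T, x5 = T, x6 = F, x7 = T, x8 = T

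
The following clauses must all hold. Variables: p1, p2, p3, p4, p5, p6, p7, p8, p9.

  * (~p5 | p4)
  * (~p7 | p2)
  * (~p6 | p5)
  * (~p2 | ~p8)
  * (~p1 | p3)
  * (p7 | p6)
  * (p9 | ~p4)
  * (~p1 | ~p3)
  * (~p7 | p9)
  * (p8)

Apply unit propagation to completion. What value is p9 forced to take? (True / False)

True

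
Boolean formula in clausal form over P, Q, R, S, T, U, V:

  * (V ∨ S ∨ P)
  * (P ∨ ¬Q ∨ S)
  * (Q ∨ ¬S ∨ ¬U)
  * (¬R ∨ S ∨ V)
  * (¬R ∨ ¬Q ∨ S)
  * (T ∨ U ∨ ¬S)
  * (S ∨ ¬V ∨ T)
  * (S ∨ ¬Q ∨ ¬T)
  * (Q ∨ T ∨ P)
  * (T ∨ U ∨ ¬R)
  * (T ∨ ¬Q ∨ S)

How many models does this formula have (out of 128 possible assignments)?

44

Case analysis on S and Q:
  S=1, Q=1: P, R, V free; 3 ways for (T,U) × 2^3 = 24.
  S=1, Q=0: forces T=1; U=0; P, R, V free → 2^3 = 8.
  S=0, Q=1: a clause becomes empty — 0.
  S=0, Q=0: U free; 6 ways for (P,R,T,V) × 2^1 = 12.
Total: 24 + 8 + 0 + 12 = 44.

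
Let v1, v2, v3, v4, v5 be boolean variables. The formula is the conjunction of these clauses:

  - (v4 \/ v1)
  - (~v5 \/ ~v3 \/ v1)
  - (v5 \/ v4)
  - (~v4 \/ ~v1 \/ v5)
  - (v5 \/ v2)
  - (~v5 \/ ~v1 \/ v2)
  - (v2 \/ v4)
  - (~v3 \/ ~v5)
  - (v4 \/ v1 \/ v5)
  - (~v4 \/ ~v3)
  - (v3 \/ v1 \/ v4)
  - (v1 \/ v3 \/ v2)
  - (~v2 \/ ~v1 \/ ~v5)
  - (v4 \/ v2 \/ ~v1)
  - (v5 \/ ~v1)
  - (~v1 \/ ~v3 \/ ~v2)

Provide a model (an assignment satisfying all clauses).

v1 = F, v2 = T, v3 = F, v4 = T, v5 = F

Set v1 = False and propagate.
  then v4 is forced to True.
  then v3 is forced to False.
  then v2 is forced to True.
v5 is now unconstrained; take v5 = False.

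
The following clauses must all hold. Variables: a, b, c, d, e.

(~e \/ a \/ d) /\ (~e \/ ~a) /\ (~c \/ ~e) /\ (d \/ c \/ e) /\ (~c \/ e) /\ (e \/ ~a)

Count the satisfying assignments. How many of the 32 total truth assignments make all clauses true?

Satisfying assignments:
  a=F b=F c=F d=T e=F
  a=F b=F c=F d=T e=T
  a=F b=T c=F d=T e=F
  a=F b=T c=F d=T e=T
That's 4 in total.

4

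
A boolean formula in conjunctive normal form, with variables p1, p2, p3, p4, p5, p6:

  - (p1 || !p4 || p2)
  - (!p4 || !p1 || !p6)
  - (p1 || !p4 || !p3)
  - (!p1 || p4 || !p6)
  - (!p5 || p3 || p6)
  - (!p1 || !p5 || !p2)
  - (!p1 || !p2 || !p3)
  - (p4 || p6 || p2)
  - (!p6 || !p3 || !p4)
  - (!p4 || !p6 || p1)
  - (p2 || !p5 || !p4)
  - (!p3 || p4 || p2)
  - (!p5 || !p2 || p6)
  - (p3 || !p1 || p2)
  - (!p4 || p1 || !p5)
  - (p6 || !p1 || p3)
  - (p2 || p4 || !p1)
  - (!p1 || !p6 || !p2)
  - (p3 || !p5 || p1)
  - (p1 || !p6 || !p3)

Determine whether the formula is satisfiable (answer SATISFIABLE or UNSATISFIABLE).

SATISFIABLE

Pure literal: p5 appears only negated; assign p5 = False.
Set p1 = False and propagate.
Try p2 = False.
  then p4 is forced to False.
  then p6 is forced to True.
  then p3 is forced to False.
So p1=F  p2=F  p3=F  p4=F  p5=F  p6=T is a satisfying assignment.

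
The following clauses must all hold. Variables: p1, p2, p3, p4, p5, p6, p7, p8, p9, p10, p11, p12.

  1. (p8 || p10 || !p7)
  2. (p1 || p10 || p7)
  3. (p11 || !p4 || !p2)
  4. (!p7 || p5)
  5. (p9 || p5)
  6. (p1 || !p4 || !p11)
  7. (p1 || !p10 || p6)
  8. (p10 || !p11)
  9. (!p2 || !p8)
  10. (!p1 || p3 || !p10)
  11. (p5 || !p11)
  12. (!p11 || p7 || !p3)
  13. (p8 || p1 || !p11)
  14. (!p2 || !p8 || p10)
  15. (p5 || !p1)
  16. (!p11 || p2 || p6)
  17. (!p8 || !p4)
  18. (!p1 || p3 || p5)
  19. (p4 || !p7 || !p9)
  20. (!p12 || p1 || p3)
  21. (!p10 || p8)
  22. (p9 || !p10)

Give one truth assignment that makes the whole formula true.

p5 occurs only positively in the remaining clauses — set p5 = True.
Pure literal: p12 appears only negated; assign p12 = False.
Set p1 = True and propagate.
Try p2 = False.
Branch on p3: take p3 = True.
The remaining clauses are satisfied by p4 = False, p6 = False, p7 = False, p8 = False, p9 = False, p10 = False, p11 = False.
Check each clause:
  1. (p8 || !p7 || p10) — !p7 is true.
  2. (p1 || p10 || p7) — p1 is true.
  3. (!p2 || !p4 || p11) — !p4 is true.
  4. (p5 || !p7) — !p7 is true.
  5. (p9 || p5) — p5 is true.
  6. (!p4 || p1 || !p11) — p1 is true.
  7. (!p10 || p6 || p1) — p1 is true.
  8. (!p11 || p10) — !p11 is true.
  9. (!p8 || !p2) — !p8 is true.
  10. (!p10 || p3 || !p1) — p3 is true.
  11. (p5 || !p11) — !p11 is true.
  12. (!p11 || p7 || !p3) — !p11 is true.
  13. (p8 || p1 || !p11) — p1 is true.
  14. (!p8 || p10 || !p2) — !p8 is true.
  15. (p5 || !p1) — p5 is true.
  16. (p2 || !p11 || p6) — !p11 is true.
  17. (!p8 || !p4) — !p8 is true.
  18. (p3 || !p1 || p5) — p3 is true.
  19. (!p9 || !p7 || p4) — !p7 is true.
  20. (p1 || !p12 || p3) — p1 is true.
  21. (p8 || !p10) — !p10 is true.
  22. (!p10 || p9) — !p10 is true.

p1=True, p2=False, p3=True, p4=False, p5=True, p6=False, p7=False, p8=False, p9=False, p10=False, p11=False, p12=False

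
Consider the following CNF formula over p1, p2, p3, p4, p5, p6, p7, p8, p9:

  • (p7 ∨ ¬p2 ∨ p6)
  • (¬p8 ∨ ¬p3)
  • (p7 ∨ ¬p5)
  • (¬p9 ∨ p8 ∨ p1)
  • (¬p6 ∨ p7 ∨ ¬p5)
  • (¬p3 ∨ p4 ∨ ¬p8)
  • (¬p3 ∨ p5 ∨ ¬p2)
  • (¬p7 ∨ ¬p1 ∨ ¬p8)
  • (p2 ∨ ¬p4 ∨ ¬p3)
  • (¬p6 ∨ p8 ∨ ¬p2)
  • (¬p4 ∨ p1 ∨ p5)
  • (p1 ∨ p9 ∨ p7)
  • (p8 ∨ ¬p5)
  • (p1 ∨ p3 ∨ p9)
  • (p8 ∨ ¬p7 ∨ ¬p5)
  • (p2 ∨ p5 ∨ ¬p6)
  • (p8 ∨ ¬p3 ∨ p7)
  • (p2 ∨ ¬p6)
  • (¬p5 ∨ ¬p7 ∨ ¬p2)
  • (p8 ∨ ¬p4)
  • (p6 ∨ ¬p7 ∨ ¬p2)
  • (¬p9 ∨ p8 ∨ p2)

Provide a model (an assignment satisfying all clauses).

p1=False, p2=False, p3=False, p4=True, p5=True, p6=False, p7=True, p8=True, p9=True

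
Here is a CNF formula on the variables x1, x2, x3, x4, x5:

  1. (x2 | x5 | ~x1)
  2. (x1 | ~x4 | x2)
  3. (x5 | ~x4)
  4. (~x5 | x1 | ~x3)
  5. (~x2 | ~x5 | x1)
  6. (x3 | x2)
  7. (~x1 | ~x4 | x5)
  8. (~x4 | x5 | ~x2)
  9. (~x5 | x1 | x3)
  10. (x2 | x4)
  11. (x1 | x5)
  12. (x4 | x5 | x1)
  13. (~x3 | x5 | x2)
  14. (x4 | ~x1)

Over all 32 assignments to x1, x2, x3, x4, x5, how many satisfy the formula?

Satisfying assignments:
  x1=1 x2=0 x3=1 x4=1 x5=1
  x1=1 x2=1 x3=0 x4=1 x5=1
  x1=1 x2=1 x3=1 x4=1 x5=1
That's 3 in total.

3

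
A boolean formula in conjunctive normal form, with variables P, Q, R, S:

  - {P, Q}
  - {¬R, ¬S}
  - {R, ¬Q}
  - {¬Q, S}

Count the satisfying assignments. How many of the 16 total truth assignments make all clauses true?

3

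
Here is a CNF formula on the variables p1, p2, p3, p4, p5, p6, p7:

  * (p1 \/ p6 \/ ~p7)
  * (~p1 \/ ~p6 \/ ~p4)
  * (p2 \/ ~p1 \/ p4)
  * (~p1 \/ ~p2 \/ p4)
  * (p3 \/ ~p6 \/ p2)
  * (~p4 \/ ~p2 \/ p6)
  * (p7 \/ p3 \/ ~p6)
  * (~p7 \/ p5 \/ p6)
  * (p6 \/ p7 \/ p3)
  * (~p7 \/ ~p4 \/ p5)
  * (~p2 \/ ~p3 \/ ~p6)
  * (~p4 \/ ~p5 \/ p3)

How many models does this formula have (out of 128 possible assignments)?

Case analysis on p6 and p4:
  p6=1, p4=1: remaining (p1,p2,p3,p5,p7) ∈ {(0,0,1,0,0); (0,0,1,1,0); (0,0,1,1,1)} — 3.
  p6=1, p4=0: p5 free; 3 ways for (p1,p2,p3,p7) × 2^1 = 6.
  p6=0, p4=1: 5 of the 32 assignments to (p1,p2,p3,p5,p7) work.
  p6=0, p4=0: remaining (p1,p2,p3,p5,p7) ∈ {(0,0,1,0,0); (0,0,1,1,0); (0,1,1,0,0); (0,1,1,1,0)} — 4.
Total: 3 + 6 + 5 + 4 = 18.

18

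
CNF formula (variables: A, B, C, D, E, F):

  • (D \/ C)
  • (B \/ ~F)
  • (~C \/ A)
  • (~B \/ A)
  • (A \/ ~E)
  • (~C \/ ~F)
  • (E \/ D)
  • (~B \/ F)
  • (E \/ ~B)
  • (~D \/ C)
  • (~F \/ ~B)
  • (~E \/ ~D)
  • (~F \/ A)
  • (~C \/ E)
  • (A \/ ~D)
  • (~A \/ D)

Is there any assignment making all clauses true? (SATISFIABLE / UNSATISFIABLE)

A = True:
  propagation gives D=True, C=True, F=False, B=False; an empty clause results — contradiction.
A = False:
  propagation gives C=False, D=True; an empty clause results — contradiction.
Every branch closes, so no satisfying assignment exists.

UNSATISFIABLE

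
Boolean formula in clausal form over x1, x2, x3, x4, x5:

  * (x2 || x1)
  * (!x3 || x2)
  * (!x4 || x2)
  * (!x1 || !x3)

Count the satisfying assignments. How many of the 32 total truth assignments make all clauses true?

14

Split on x2, then x1.
  x2=T, x1=T: remaining (x3,x4,x5) ∈ {(F,F,F); (F,F,T); (F,T,F); (F,T,T)} — 4.
  x2=T, x1=F: x3, x4, x5 free → 2^3 = 8.
  x2=F, x1=T: remaining (x3,x4,x5) ∈ {(F,F,F); (F,F,T)} — 2.
  x2=F, x1=F: a clause becomes empty — 0.
Total: 4 + 8 + 2 + 0 = 14.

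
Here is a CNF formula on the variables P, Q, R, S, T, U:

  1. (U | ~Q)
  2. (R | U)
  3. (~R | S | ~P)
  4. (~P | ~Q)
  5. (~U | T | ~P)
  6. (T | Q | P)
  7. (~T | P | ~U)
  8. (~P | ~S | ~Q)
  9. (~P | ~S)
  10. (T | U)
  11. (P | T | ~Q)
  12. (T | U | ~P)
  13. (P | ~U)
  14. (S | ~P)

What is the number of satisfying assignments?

2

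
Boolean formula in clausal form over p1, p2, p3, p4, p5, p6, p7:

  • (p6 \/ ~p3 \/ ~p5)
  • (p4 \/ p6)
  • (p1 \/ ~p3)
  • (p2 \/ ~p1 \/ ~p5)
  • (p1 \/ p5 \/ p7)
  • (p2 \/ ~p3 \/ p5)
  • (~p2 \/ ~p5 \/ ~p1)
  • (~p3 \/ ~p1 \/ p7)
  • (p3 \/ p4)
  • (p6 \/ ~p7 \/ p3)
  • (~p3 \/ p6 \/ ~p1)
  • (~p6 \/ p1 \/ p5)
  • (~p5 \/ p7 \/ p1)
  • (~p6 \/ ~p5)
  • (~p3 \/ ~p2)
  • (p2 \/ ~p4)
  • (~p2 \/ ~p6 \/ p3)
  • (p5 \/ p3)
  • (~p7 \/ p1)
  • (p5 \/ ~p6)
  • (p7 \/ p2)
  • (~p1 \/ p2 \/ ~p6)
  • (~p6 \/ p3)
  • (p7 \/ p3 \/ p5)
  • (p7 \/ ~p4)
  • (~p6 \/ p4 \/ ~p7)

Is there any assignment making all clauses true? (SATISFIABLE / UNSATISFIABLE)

p3 = True:
  propagation gives p1=True, p7=True, p6=True, p5=False; an empty clause results — contradiction.
p3 = False:
  propagation gives p4=True, p2=True, p6=False, p7=False; an empty clause results — contradiction.
Every branch closes, so no satisfying assignment exists.

UNSATISFIABLE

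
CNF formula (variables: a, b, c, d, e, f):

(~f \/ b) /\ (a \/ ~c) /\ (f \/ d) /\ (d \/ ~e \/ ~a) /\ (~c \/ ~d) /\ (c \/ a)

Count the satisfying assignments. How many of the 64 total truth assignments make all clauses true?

Satisfying assignments:
  a=1 b=0 c=0 d=1 e=0 f=0
  a=1 b=0 c=0 d=1 e=1 f=0
  a=1 b=1 c=0 d=0 e=0 f=1
  a=1 b=1 c=0 d=1 e=0 f=0
  a=1 b=1 c=0 d=1 e=0 f=1
  a=1 b=1 c=0 d=1 e=1 f=0
  a=1 b=1 c=0 d=1 e=1 f=1
  a=1 b=1 c=1 d=0 e=0 f=1
That's 8 in total.

8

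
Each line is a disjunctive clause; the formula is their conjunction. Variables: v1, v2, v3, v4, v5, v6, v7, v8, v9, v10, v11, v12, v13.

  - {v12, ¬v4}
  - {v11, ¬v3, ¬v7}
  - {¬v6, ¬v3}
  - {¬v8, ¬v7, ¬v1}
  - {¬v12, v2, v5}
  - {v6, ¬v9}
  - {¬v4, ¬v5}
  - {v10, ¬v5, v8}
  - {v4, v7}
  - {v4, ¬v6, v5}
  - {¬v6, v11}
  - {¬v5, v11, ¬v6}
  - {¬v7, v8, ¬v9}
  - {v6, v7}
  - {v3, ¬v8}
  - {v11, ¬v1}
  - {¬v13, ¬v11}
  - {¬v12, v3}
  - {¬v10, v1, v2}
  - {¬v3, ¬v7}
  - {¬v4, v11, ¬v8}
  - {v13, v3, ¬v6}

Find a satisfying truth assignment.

Pure literal: v2 appears only positively; assign v2 = True.
v9 occurs only negated in the remaining clauses — set v9 = False.
Try v1 = False.
Set v3 = False and propagate.
  then v8 is forced to False.
  then v12 is forced to False.
  then v4 is forced to False.
  then v7 is forced to True.
Try v5 = False.
  then v6 is forced to False.
For the remaining variables, v10 = True, v11 = False, v13 = False works.

v1 = F, v2 = T, v3 = F, v4 = F, v5 = F, v6 = F, v7 = T, v8 = F, v9 = F, v10 = T, v11 = F, v12 = F, v13 = F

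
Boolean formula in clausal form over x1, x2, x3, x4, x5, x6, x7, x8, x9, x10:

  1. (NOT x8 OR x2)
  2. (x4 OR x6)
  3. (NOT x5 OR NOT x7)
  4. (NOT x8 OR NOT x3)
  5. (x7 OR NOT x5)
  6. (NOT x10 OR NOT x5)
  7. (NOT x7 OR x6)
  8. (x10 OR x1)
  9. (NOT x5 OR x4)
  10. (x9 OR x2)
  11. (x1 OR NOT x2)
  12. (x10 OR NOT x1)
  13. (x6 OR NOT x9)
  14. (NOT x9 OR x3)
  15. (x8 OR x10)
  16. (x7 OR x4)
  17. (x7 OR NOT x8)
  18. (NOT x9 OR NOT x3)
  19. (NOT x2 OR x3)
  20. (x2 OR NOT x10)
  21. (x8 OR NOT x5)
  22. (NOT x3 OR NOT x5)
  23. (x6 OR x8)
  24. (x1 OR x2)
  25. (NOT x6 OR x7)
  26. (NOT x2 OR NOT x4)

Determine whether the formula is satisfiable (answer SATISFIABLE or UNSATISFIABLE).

SATISFIABLE

x5 occurs only negated in the remaining clauses — set x5 = False.
Try x1 = True.
  then x10 is forced to True.
  then x2 is forced to True.
  then x3 is forced to True.
  then x8 is forced to False.
  then x9 is forced to False.
  then x6 is forced to True.
  then x7 is forced to True.
  then x4 is forced to False.
Every clause has at least one true literal under this assignment.
So x1 = 1, x2 = 1, x3 = 1, x4 = 0, x5 = 0, x6 = 1, x7 = 1, x8 = 0, x9 = 0, x10 = 1 is a satisfying assignment.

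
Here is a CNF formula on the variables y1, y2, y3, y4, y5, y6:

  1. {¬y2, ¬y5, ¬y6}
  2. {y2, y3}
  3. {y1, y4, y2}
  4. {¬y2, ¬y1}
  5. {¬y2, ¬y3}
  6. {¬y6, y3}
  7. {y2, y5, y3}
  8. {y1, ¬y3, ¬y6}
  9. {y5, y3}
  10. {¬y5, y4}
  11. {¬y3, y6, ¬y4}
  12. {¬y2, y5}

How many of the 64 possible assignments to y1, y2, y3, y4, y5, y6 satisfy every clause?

5

Satisfying assignments:
  y1=0 y2=1 y3=0 y4=1 y5=1 y6=0
  y1=1 y2=0 y3=1 y4=0 y5=0 y6=0
  y1=1 y2=0 y3=1 y4=0 y5=0 y6=1
  y1=1 y2=0 y3=1 y4=1 y5=0 y6=1
  y1=1 y2=0 y3=1 y4=1 y5=1 y6=1
Count: 5.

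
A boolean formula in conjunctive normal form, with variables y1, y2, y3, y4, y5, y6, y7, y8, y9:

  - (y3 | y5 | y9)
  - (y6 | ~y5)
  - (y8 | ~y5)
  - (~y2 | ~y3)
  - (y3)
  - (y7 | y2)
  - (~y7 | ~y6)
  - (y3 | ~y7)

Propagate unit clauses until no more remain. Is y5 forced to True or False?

False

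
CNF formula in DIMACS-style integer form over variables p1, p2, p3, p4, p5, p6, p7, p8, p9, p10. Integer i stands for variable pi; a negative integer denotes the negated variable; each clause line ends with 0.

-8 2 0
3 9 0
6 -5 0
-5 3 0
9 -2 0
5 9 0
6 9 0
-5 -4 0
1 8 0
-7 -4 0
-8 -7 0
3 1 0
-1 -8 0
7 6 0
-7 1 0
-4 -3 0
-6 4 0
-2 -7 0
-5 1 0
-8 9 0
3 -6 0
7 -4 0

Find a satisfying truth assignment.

p1=True, p2=False, p3=True, p4=False, p5=False, p6=False, p7=True, p8=False, p9=True, p10=False

p9 occurs only positively in the remaining clauses — set p9 = True.
Try p1 = True.
  then p8 is forced to False.
Set p2 = False and propagate.
Branch on p3: take p3 = True.
  then p4 is forced to False.
  then p6 is forced to False.
  then p5 is forced to False.
  then p7 is forced to True.
p10 is now unconstrained; take p10 = False.
Check each clause:
  1. (p2 || !p8) — !p8 is true.
  2. (p3 || p9) — p9 is true.
  3. (!p5 || p6) — !p5 is true.
  4. (!p5 || p3) — p3 is true.
  5. (p9 || !p2) — p9 is true.
  6. (p9 || p5) — p9 is true.
  7. (p6 || p9) — p9 is true.
  8. (!p4 || !p5) — !p5 is true.
  9. (p8 || p1) — p1 is true.
  10. (!p7 || !p4) — !p4 is true.
  11. (!p7 || !p8) — !p8 is true.
  12. (p3 || p1) — p1 is true.
  13. (!p8 || !p1) — !p8 is true.
  14. (p6 || p7) — p7 is true.
  15. (p1 || !p7) — p1 is true.
  16. (!p3 || !p4) — !p4 is true.
  17. (p4 || !p6) — !p6 is true.
  18. (!p7 || !p2) — !p2 is true.
  19. (!p5 || p1) — p1 is true.
  20. (p9 || !p8) — !p8 is true.
  21. (p3 || !p6) — !p6 is true.
  22. (p7 || !p4) — !p4 is true.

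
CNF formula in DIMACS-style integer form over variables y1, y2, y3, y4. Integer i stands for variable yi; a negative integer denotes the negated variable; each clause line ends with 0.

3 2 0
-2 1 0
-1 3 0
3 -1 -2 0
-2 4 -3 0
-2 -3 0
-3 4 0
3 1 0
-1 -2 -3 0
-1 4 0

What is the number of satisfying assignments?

Satisfying assignments:
  y1=0 y2=0 y3=1 y4=1
  y1=1 y2=0 y3=1 y4=1
That's 2 in total.

2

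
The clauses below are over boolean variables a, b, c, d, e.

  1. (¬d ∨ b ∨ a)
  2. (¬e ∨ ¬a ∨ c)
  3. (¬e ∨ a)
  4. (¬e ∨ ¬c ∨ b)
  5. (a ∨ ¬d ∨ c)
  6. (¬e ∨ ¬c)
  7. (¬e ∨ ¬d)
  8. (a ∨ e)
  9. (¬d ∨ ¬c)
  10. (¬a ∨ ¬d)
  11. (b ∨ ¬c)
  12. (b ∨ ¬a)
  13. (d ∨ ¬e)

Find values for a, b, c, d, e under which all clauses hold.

b occurs only positively in the remaining clauses — set b = True.
Set a = True and propagate.
  then d is forced to False.
  then e is forced to False.
c is now unconstrained; take c = False.

a = T, b = T, c = F, d = F, e = F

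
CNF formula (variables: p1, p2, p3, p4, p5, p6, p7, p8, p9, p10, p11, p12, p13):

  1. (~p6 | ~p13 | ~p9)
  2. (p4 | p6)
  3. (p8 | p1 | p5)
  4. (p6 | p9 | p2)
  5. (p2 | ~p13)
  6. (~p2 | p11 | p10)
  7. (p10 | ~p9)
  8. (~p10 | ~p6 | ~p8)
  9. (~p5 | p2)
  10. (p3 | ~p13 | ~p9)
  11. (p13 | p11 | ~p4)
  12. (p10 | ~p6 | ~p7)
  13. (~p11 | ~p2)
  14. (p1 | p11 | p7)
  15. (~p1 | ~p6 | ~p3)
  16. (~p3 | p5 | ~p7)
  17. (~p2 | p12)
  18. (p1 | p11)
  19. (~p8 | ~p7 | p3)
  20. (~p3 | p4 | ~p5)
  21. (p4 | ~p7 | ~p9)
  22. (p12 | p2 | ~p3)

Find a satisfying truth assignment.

p1=True, p2=False, p3=False, p4=False, p5=False, p6=True, p7=False, p8=False, p9=False, p10=True, p11=True, p12=True, p13=False

Pure literal: p12 appears only positively; assign p12 = True.
Try p1 = True.
For the remaining variables, p2 = False, p3 = False, p4 = False, p5 = False, p6 = True, p7 = False, p8 = False, p9 = False, p10 = True, p11 = True, p13 = False works.
Every clause has at least one true literal under this assignment.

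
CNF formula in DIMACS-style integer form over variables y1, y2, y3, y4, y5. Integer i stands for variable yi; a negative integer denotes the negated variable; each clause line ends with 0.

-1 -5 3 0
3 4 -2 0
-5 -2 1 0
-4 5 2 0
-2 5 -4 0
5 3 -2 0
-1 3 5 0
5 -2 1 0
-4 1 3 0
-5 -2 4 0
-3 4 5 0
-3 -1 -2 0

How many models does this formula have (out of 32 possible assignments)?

6

The models are:
  y1=0 y2=0 y3=0 y4=0 y5=0
  y1=0 y2=0 y3=0 y4=0 y5=1
  y1=0 y2=0 y3=1 y4=0 y5=1
  y1=0 y2=0 y3=1 y4=1 y5=1
  y1=1 y2=0 y3=1 y4=0 y5=1
  y1=1 y2=0 y3=1 y4=1 y5=1
Count: 6.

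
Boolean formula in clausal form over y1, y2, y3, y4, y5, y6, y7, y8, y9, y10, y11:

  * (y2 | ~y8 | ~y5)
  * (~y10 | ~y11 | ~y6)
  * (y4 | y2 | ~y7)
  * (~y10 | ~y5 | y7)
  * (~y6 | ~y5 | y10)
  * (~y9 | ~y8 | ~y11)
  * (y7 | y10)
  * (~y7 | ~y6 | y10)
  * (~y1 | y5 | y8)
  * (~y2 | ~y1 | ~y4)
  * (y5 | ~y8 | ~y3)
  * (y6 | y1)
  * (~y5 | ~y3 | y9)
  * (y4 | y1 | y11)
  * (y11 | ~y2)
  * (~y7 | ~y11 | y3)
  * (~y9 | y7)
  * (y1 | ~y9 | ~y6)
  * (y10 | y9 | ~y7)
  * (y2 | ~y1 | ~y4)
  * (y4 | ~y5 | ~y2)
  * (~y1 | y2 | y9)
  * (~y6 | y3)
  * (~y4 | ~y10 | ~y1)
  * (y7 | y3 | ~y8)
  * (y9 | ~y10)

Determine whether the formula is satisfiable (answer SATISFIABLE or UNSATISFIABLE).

UNSATISFIABLE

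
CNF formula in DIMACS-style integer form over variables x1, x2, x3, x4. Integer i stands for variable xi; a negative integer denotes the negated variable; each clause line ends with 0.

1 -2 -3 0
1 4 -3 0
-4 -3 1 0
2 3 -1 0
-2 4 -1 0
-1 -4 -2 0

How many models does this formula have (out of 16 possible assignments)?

The models are:
  x1=0 x2=0 x3=0 x4=0
  x1=0 x2=0 x3=0 x4=1
  x1=0 x2=1 x3=0 x4=0
  x1=0 x2=1 x3=0 x4=1
  x1=1 x2=0 x3=1 x4=0
  x1=1 x2=0 x3=1 x4=1
Count: 6.

6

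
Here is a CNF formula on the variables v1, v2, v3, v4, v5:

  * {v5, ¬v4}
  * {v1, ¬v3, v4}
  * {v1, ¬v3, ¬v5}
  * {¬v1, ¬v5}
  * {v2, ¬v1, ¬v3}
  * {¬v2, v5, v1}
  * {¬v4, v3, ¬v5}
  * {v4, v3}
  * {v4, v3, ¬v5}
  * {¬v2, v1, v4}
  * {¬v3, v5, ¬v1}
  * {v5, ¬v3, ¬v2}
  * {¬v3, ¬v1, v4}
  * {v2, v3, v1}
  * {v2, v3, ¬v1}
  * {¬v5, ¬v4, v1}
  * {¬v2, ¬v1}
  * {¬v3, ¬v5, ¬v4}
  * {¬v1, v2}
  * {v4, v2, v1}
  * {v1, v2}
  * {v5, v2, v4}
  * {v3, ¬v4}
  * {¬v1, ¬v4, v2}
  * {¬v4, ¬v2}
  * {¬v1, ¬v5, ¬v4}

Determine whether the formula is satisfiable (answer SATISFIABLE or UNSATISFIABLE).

v1 = True:
  propagation gives v5=False, v4=False, v3=True; an empty clause results — contradiction.
v1 = False:
  propagation gives v2=True, v5=True, v3=False, v4=False; an empty clause results — contradiction.
Every branch closes, so no satisfying assignment exists.

UNSATISFIABLE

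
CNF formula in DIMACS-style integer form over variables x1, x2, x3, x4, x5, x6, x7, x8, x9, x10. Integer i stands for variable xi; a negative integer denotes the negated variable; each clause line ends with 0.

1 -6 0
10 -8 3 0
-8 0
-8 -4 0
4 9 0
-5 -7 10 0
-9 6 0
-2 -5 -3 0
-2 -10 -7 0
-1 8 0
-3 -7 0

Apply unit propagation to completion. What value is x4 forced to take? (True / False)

True

(!x8) stands alone — x8 = False.
From (x8 || !x1) and x8 = False: x1 = False.
In (x1 || !x6), x1 is now false; !x6 must hold, so x6 = False.
(x6 || !x9): since x6 = False, the clause reduces to (!x9). x9 = False.
(x4 || x9) with x9 = False leaves only x4, so x4 = True.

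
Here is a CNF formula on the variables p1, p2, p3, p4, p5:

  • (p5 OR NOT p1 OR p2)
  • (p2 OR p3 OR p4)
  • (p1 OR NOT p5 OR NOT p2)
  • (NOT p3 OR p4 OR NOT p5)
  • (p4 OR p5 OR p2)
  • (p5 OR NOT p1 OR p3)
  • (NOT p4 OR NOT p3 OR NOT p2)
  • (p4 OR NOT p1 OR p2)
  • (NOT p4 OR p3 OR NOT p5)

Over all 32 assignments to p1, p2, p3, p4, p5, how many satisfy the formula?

Split on p2, then p4.
  p2=1, p4=1: remaining (p1,p3,p5) ∈ {(0,0,0)} — 1.
  p2=1, p4=0: remaining (p1,p3,p5) ∈ {(0,0,0); (0,1,0); (1,0,1); (1,1,0)} — 4.
  p2=0, p4=1: remaining (p1,p3,p5) ∈ {(0,0,0); (0,1,0); (0,1,1); (1,1,1)} — 4.
  p2=0, p4=0: a clause becomes empty — 0.
Total: 1 + 4 + 4 + 0 = 9.

9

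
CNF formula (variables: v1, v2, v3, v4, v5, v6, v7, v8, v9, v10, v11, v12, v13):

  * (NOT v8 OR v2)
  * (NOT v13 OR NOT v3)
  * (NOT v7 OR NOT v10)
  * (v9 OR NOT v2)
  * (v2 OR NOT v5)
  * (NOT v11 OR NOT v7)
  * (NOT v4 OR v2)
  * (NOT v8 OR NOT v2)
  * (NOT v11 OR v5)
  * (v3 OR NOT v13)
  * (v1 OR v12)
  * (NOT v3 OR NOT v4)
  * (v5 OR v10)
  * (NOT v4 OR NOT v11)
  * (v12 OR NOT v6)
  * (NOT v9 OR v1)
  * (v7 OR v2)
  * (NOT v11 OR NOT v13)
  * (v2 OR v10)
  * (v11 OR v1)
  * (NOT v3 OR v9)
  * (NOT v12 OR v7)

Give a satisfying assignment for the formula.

v1 = T, v2 = T, v3 = T, v4 = F, v5 = T, v6 = F, v7 = T, v8 = F, v9 = T, v10 = F, v11 = F, v12 = T, v13 = F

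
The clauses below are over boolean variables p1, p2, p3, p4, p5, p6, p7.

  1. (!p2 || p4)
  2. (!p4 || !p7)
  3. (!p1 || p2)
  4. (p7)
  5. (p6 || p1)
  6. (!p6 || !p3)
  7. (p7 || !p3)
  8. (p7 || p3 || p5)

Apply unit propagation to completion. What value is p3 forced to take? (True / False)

(p7) is a unit clause: p7 = True.
(!p7 || !p4): since p7 = True, the clause reduces to (!p4). p4 = False.
(p4 || !p2) with p4 = False leaves only !p2, so p2 = False.
(p2 || !p1): since p2 = False, the clause reduces to (!p1). p1 = False.
From (p6 || p1) and p1 = False: p6 = True.
In (!p3 || !p6), !p6 is now false; !p3 must hold, so p3 = False.

False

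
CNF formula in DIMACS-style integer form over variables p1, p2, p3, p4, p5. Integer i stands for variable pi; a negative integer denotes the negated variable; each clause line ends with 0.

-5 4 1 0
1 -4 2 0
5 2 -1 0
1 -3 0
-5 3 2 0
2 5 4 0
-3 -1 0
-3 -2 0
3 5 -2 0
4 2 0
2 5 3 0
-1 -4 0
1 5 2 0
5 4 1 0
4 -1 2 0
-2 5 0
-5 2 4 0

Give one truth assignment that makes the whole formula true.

Set p1 = True and propagate.
  then p3 is forced to False.
  then p4 is forced to False.
  then p2 is forced to True.
  then p5 is forced to True.

p1=True, p2=True, p3=False, p4=False, p5=True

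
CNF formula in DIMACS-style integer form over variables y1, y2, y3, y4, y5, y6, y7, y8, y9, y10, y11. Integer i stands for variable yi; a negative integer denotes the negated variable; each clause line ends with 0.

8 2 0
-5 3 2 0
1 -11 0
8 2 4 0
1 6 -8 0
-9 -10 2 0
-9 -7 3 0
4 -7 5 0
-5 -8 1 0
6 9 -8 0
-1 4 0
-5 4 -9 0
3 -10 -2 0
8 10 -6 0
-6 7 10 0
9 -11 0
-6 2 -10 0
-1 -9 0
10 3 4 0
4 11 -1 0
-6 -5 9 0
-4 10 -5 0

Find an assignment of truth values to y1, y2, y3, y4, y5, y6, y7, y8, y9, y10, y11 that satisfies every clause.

Pure literal: y3 appears only positively; assign y3 = True.
Branch on y1: take y1 = False.
  then y11 is forced to False.
Set y2 = True and propagate.
For the remaining variables, y4 = True, y5 = False, y6 = False, y7 = True, y8 = False, y9 = True, y10 = False works.
Check each clause:
  1. (y8 ∨ y2) — y2 is true.
  2. (y3 ∨ ¬y5 ∨ y2) — y3 is true.
  3. (¬y11 ∨ y1) — ¬y11 is true.
  4. (y4 ∨ y2 ∨ y8) — y2 is true.
  5. (y1 ∨ y6 ∨ ¬y8) — ¬y8 is true.
  6. (¬y9 ∨ ¬y10 ∨ y2) — y2 is true.
  7. (y3 ∨ ¬y9 ∨ ¬y7) — y3 is true.
  8. (y5 ∨ ¬y7 ∨ y4) — y4 is true.
  9. (y1 ∨ ¬y8 ∨ ¬y5) — ¬y8 is true.
  10. (y9 ∨ ¬y8 ∨ y6) — ¬y8 is true.
  11. (y4 ∨ ¬y1) — y4 is true.
  12. (¬y5 ∨ y4 ∨ ¬y9) — ¬y5 is true.
  13. (y3 ∨ ¬y10 ∨ ¬y2) — y3 is true.
  14. (¬y6 ∨ y8 ∨ y10) — ¬y6 is true.
  15. (y10 ∨ ¬y6 ∨ y7) — ¬y6 is true.
  16. (¬y11 ∨ y9) — y9 is true.
  17. (¬y10 ∨ ¬y6 ∨ y2) — ¬y6 is true.
  18. (¬y9 ∨ ¬y1) — ¬y1 is true.
  19. (y10 ∨ y4 ∨ y3) — y3 is true.
  20. (y11 ∨ y4 ∨ ¬y1) — y4 is true.
  21. (¬y5 ∨ ¬y6 ∨ y9) — y9 is true.
  22. (¬y4 ∨ ¬y5 ∨ y10) — ¬y5 is true.

y1 = F, y2 = T, y3 = T, y4 = T, y5 = F, y6 = F, y7 = T, y8 = F, y9 = T, y10 = F, y11 = F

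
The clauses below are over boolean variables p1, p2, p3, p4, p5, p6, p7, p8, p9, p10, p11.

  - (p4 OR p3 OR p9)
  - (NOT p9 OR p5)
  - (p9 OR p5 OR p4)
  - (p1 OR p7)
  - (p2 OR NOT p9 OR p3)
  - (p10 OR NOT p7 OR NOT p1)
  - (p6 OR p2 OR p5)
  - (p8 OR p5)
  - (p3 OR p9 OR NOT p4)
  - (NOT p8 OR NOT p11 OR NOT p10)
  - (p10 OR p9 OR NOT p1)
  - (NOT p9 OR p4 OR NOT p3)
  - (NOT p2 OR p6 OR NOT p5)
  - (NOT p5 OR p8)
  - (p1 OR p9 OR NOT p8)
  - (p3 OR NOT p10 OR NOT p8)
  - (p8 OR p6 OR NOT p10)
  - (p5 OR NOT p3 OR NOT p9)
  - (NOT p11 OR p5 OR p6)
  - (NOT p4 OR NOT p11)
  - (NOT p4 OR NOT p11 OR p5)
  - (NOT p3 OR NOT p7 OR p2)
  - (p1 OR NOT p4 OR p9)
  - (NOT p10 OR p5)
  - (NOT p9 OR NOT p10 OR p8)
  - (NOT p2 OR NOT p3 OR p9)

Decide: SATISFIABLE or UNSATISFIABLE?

SATISFIABLE

p6 occurs only positively in the remaining clauses — set p6 = True.
Pure literal: p11 appears only negated; assign p11 = False.
Set p1 = True and propagate.
Set p2 = False and propagate.
Set p3 = True and propagate.
  then p7 is forced to False.
For the remaining variables, p4 = True, p5 = True, p8 = True, p9 = True, p10 = True works.
Every clause has at least one true literal under this assignment.
So p1 = 1, p2 = 0, p3 = 1, p4 = 1, p5 = 1, p6 = 1, p7 = 0, p8 = 1, p9 = 1, p10 = 1, p11 = 0 is a satisfying assignment.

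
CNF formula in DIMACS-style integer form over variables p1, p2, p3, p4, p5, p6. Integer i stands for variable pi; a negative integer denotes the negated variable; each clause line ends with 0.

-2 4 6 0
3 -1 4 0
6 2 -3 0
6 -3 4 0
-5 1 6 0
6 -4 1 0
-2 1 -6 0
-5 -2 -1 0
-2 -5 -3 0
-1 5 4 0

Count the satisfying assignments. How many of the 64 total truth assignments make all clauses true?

Split on p1, then p6.
  p1=T, p6=T: 7 of the 16 assignments to (p2,p3,p4,p5) work.
  p1=T, p6=F: remaining (p2,p3,p4,p5) ∈ {(F,F,T,F); (F,F,T,T); (T,F,T,F); (T,T,T,F)} — 4.
  p1=F, p6=T: forces p2=F; p3, p4, p5 free → 2^3 = 8.
  p1=F, p6=F: remaining (p2,p3,p4,p5) ∈ {(F,F,F,F)} — 1.
Total: 7 + 4 + 8 + 1 = 20.

20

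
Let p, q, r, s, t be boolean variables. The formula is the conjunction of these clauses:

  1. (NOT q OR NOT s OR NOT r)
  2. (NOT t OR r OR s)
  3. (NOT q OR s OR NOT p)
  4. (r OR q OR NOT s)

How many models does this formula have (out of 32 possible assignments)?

17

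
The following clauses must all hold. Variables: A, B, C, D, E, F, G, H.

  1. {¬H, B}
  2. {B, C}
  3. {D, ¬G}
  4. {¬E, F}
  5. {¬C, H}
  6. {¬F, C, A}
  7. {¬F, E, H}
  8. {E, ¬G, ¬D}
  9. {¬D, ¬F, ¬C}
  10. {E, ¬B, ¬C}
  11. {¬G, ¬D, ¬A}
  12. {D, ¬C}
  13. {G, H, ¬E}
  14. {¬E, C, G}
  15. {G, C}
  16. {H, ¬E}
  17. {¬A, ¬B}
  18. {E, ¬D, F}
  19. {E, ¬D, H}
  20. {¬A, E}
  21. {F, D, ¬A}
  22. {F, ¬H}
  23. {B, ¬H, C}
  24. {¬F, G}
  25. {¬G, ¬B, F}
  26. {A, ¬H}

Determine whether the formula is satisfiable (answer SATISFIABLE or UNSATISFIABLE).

UNSATISFIABLE

E = True:
  propagation gives F=True, H=True, B=True, A=False; an empty clause results — contradiction.
E = False:
  propagation gives A=False, H=False, C=False, B=True; an empty clause results — contradiction.
Every branch closes, so no satisfying assignment exists.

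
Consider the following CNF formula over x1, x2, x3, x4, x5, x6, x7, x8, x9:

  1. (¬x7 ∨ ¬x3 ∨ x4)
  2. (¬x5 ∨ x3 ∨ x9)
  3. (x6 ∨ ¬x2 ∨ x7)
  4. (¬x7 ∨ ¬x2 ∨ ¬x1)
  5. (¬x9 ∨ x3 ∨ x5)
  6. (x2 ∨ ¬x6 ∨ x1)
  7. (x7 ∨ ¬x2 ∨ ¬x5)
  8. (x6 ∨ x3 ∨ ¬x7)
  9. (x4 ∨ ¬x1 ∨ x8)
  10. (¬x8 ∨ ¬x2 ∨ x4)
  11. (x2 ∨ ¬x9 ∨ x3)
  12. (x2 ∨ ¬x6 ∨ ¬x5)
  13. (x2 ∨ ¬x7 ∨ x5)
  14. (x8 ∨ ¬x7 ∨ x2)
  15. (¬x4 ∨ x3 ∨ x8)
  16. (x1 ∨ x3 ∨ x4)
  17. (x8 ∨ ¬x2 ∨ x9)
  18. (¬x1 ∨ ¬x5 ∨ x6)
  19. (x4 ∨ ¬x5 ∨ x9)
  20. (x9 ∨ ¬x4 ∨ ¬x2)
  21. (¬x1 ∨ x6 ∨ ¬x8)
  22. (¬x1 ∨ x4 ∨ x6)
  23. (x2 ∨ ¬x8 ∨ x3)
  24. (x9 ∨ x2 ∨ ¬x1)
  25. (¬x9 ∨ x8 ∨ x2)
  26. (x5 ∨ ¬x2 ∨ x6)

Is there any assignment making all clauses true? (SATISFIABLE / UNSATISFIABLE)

SATISFIABLE

Try x1 = False.
Set x2 = False and propagate.
  then x6 is forced to False.
For the remaining variables, x3 = True, x4 = False, x5 = False, x7 = False, x8 = False, x9 = False works.
So x1=False, x2=False, x3=True, x4=False, x5=False, x6=False, x7=False, x8=False, x9=False is a satisfying assignment.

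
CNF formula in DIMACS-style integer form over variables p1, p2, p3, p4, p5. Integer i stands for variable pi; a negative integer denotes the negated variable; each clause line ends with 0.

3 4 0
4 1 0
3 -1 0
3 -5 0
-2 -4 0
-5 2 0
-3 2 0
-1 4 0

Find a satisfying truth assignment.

p1=F, p2=F, p3=F, p4=T, p5=F

p5 occurs only negated in the remaining clauses — set p5 = False.
Try p1 = False.
  then p4 is forced to True.
  then p2 is forced to False.
  then p3 is forced to False.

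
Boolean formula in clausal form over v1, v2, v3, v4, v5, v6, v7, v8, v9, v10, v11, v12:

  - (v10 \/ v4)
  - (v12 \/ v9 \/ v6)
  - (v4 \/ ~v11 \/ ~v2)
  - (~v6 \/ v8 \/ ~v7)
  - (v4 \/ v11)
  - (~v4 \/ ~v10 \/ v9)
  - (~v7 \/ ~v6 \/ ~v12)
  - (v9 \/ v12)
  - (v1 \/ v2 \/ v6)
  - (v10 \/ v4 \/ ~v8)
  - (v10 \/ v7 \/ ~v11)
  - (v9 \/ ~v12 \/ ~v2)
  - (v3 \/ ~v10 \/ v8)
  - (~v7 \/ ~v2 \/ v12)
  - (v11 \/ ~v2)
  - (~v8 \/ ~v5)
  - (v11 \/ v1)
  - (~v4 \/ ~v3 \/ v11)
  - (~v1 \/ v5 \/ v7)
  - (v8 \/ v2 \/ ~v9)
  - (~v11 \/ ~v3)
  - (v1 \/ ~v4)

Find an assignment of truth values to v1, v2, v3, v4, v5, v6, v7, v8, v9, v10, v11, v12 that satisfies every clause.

Try v1 = True.
Set v2 = False and propagate.
Branch on v3: take v3 = False.
For the remaining variables, v4 = True, v5 = False, v6 = True, v7 = True, v8 = True, v9 = True, v10 = False, v11 = False, v12 = False works.

v1 = True  v2 = False  v3 = False  v4 = True  v5 = False  v6 = True  v7 = True  v8 = True  v9 = True  v10 = False  v11 = False  v12 = False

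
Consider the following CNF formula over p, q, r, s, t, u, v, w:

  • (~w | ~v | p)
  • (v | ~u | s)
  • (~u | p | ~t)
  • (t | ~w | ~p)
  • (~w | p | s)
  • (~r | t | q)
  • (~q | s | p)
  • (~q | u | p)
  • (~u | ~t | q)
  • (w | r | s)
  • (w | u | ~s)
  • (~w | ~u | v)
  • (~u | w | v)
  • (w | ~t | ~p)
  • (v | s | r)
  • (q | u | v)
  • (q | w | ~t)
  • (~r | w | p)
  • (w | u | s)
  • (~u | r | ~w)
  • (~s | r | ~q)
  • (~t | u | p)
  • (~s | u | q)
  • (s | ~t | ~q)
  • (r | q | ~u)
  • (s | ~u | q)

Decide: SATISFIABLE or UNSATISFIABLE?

Try p = True.
Branch on q: take q = True.
Try r = True.
The remaining clauses are satisfied by s = True, t = True, u = True, v = True, w = True.
So p=True, q=True, r=True, s=True, t=True, u=True, v=True, w=True is a satisfying assignment.

SATISFIABLE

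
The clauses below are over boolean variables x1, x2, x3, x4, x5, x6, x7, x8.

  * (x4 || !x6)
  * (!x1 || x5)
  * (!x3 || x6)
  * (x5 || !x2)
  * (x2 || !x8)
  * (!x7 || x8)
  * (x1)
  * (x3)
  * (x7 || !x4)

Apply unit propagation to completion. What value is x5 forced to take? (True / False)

(x1) stands alone — x1 = True.
(!x1 || x5): since x1 = True, the clause reduces to (x5). x5 = True.

True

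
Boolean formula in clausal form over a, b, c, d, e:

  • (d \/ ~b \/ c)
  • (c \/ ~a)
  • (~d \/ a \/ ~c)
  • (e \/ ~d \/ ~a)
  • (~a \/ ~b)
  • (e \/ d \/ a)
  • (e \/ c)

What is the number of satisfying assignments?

8

Split on a, then c.
  a=1, c=1: remaining (b,d,e) ∈ {(0,0,0); (0,0,1); (0,1,1)} — 3.
  a=1, c=0: a clause becomes empty — 0.
  a=0, c=1: remaining (b,d,e) ∈ {(0,0,1); (1,0,1)} — 2.
  a=0, c=0: remaining (b,d,e) ∈ {(0,0,1); (0,1,1); (1,1,1)} — 3.
Total: 3 + 0 + 2 + 3 = 8.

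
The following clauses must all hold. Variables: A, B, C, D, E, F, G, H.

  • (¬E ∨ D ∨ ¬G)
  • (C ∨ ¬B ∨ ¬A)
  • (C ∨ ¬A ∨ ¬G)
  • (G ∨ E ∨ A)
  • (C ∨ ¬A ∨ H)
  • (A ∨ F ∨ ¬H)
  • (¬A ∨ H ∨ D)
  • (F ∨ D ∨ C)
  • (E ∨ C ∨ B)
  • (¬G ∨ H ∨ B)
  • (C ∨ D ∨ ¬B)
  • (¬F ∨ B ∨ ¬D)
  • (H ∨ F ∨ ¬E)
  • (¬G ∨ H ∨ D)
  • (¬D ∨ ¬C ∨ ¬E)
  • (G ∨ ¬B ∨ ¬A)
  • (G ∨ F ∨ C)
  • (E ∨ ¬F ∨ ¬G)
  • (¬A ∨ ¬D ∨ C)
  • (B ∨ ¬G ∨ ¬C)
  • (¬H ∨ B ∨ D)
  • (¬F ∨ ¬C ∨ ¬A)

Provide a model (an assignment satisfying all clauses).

A = True, B = True, C = True, D = True, E = False, F = False, G = True, H = True

Try A = True.
The remaining clauses are satisfied by B = True, C = True, D = True, E = False, F = False, G = True, H = True.
Every clause has at least one true literal under this assignment.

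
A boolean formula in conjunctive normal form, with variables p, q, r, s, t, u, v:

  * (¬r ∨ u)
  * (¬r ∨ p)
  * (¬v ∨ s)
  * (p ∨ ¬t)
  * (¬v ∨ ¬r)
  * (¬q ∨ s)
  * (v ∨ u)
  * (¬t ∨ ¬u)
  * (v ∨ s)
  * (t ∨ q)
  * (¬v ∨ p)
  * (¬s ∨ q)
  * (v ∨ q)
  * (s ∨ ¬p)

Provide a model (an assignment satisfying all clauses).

p=T, q=T, r=F, s=T, t=T, u=F, v=T

Pure literal: r appears only negated; assign r = False.
Set p = True and propagate.
  then s is forced to True.
  then q is forced to True.
Set t = True and propagate.
  then u is forced to False.
  then v is forced to True.
Every clause has at least one true literal under this assignment.
Check each clause:
  1. (u ∨ ¬r) — ¬r is true.
  2. (¬r ∨ p) — p is true.
  3. (s ∨ ¬v) — s is true.
  4. (p ∨ ¬t) — p is true.
  5. (¬v ∨ ¬r) — ¬r is true.
  6. (¬q ∨ s) — s is true.
  7. (u ∨ v) — v is true.
  8. (¬u ∨ ¬t) — ¬u is true.
  9. (s ∨ v) — s is true.
  10. (q ∨ t) — q is true.
  11. (p ∨ ¬v) — p is true.
  12. (q ∨ ¬s) — q is true.
  13. (q ∨ v) — q is true.
  14. (¬p ∨ s) — s is true.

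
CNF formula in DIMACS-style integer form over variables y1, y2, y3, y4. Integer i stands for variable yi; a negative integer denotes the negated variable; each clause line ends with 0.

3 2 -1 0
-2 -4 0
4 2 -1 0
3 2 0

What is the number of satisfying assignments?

7

Satisfying assignments:
  y1=F y2=F y3=T y4=F
  y1=F y2=F y3=T y4=T
  y1=F y2=T y3=F y4=F
  y1=F y2=T y3=T y4=F
  y1=T y2=F y3=T y4=T
  y1=T y2=T y3=F y4=F
  y1=T y2=T y3=T y4=F
That's 7 in total.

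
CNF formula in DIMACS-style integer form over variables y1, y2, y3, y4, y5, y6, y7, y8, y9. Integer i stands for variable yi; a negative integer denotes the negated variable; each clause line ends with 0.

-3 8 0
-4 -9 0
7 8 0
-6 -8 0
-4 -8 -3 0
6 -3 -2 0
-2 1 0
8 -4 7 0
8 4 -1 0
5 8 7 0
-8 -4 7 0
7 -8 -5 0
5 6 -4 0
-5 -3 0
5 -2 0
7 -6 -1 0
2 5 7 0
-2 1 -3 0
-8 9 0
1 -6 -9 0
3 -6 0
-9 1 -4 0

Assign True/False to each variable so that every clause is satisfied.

y1=F, y2=F, y3=F, y4=T, y5=T, y6=F, y7=T, y8=F, y9=F

Check each clause:
  1. (~y3 | y8) — ~y3 is true.
  2. (~y4 | ~y9) — ~y9 is true.
  3. (y7 | y8) — y7 is true.
  4. (~y6 | ~y8) — ~y8 is true.
  5. (~y8 | ~y3 | ~y4) — ~y8 is true.
  6. (y6 | ~y2 | ~y3) — ~y3 is true.
  7. (~y2 | y1) — ~y2 is true.
  8. (y7 | ~y4 | y8) — y7 is true.
  9. (y4 | ~y1 | y8) — y4 is true.
  10. (y5 | y8 | y7) — y5 is true.
  11. (y7 | ~y8 | ~y4) — ~y8 is true.
  12. (~y8 | y7 | ~y5) — ~y8 is true.
  13. (y5 | ~y4 | y6) — y5 is true.
  14. (~y5 | ~y3) — ~y3 is true.
  15. (y5 | ~y2) — y5 is true.
  16. (y7 | ~y6 | ~y1) — ~y6 is true.
  17. (y2 | y7 | y5) — y5 is true.
  18. (y1 | ~y3 | ~y2) — ~y3 is true.
  19. (y9 | ~y8) — ~y8 is true.
  20. (y1 | ~y6 | ~y9) — ~y6 is true.
  21. (~y6 | y3) — ~y6 is true.
  22. (~y9 | y1 | ~y4) — ~y9 is true.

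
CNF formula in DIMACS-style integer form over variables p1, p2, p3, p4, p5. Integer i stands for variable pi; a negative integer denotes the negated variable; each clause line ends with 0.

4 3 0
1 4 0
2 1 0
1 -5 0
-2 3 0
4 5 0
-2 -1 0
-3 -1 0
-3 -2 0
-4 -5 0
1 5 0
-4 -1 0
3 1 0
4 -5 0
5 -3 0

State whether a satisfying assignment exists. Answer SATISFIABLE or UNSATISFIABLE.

UNSATISFIABLE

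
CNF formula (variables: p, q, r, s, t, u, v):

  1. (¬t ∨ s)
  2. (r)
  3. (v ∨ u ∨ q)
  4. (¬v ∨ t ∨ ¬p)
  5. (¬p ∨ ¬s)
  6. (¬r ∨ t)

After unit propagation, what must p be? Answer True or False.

False

Unit clause (r) sets r = True.
From (t ∨ ¬r) and r = True: t = True.
In (¬t ∨ s), ¬t is now false; s must hold, so s = True.
(¬s ∨ ¬p): since s = True, the clause reduces to (¬p). p = False.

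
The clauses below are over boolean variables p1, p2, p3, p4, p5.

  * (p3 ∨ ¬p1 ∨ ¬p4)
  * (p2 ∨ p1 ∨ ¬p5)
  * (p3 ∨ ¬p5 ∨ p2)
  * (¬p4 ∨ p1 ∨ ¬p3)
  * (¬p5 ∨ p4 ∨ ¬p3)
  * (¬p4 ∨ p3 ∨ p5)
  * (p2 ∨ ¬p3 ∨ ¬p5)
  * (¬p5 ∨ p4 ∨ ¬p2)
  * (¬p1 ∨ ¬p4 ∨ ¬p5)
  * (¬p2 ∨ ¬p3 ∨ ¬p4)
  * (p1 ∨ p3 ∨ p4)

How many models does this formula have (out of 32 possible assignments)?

8

Case analysis on p3 and p4:
  p3=T, p4=T: remaining (p1,p2,p5) ∈ {(T,F,F)} — 1.
  p3=T, p4=F: remaining (p1,p2,p5) ∈ {(F,F,F); (F,T,F); (T,F,F); (T,T,F)} — 4.
  p3=F, p4=T: remaining (p1,p2,p5) ∈ {(F,T,T)} — 1.
  p3=F, p4=F: remaining (p1,p2,p5) ∈ {(T,F,F); (T,T,F)} — 2.
Total: 1 + 4 + 1 + 2 = 8.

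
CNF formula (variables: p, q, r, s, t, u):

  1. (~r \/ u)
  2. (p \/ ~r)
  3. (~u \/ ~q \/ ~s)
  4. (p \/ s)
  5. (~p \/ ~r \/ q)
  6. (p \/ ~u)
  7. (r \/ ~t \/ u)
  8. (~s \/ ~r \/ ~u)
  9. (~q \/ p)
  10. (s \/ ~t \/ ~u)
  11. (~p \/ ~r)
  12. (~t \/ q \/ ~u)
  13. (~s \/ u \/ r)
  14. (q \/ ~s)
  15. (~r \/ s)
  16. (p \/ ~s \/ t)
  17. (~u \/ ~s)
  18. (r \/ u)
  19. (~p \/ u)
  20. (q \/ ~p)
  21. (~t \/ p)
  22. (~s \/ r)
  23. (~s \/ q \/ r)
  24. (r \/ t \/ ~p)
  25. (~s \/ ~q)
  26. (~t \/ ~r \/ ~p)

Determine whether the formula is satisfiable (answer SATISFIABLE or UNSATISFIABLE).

r = True:
  propagation gives u=True, p=True; an empty clause results — contradiction.
r = False:
  propagation gives u=True, p=True, s=False, t=False; an empty clause results — contradiction.
Every branch closes, so no satisfying assignment exists.

UNSATISFIABLE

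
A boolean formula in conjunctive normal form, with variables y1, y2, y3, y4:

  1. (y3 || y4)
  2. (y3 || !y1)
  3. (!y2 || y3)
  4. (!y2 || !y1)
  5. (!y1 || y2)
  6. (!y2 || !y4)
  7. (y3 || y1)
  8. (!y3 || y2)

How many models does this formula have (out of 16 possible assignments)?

1

Satisfying assignments:
  y1=0 y2=1 y3=1 y4=0
That's 1 in total.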